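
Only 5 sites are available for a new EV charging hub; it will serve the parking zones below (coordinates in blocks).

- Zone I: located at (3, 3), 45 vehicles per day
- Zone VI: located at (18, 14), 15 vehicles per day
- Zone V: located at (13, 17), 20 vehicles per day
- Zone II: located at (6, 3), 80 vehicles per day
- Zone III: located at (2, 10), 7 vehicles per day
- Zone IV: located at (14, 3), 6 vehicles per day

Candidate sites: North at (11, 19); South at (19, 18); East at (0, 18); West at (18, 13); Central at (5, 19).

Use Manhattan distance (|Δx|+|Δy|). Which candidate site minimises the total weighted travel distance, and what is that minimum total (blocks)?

Central, total 2874 blocks

Total weighted distance at each candidate:
  North (11, 19): total = 3260
  South (19, 18): total = 4145
  East (0, 18): total = 3344
  West (18, 13): total = 3297
  Central (5, 19): total = 2874
Minimum is at Central with total 2874 blocks.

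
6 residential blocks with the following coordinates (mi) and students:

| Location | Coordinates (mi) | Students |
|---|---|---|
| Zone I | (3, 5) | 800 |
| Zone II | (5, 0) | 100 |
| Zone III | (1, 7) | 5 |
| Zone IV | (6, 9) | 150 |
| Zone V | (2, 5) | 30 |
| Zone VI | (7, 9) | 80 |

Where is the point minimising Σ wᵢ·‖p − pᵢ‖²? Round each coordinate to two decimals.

The minimiser of Σwᵢ‖p−pᵢ‖² is the weighted centroid p* = (Σwᵢpᵢ)/(Σwᵢ).
Σwᵢ = 1165.
Σwᵢxᵢ = 800·3 + 100·5 + 5·1 + 150·6 + 30·2 + 80·7 = 4425.
Σwᵢyᵢ = 800·5 + 100·0 + 5·7 + 150·9 + 30·5 + 80·9 = 6255.
x* = 4425/1165 = 3.80, y* = 6255/1165 = 5.37.

(3.80, 5.37)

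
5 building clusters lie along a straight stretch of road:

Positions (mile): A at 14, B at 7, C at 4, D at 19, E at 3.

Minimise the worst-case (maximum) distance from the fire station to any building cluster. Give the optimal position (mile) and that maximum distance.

location 11, max distance 8

The 1-center on a line is the midpoint of the two extreme points: leftmost at 3, rightmost at 19.
Optimal location = (3 + 19)/2 = 11; maximum distance = (19 − 3)/2 = 8.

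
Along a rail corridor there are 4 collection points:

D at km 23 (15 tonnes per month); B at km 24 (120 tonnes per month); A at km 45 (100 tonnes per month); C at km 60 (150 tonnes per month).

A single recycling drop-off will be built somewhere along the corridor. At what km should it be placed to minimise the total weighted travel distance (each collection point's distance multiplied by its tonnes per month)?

For a sum of weighted absolute distances on a line, the optimum is the weighted median (not the mean). Total weight W = 385; half-weight = 192.5.
Sort by position and accumulate weight:
  km 23 (D, w=15) → cum 15
  km 24 (B, w=120) → cum 135
  km 45 (A, w=100) → cum 235  ≥ 192.5 → median here
  km 60 (C, w=150) → cum 385
Optimal location: km 45.

x = 45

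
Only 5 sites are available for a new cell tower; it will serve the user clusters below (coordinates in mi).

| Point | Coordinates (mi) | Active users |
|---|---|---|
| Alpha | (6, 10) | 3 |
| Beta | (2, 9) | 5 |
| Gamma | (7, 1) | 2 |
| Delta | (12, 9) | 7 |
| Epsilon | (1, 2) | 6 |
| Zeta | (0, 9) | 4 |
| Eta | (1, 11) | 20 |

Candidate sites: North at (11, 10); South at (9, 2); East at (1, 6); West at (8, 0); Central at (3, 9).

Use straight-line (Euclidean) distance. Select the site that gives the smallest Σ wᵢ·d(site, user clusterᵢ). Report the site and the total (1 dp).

Central, total 207.6 mi

Total weighted distance at each candidate:
  North (11, 10): total = 411.9
  South (9, 2): total = 467.4
  East (1, 6): total = 267.1
  West (8, 0): total = 509.1
  Central (3, 9): total = 207.6
Minimum is at Central with total 207.6 mi.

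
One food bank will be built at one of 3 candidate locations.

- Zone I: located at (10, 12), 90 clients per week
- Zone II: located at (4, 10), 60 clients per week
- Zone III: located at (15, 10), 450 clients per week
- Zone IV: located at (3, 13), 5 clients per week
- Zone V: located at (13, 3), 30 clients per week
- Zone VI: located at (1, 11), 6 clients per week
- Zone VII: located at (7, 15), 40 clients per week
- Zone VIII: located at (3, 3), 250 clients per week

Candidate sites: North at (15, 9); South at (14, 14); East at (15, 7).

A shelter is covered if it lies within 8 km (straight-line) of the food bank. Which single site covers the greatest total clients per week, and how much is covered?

Coverage radius r = 8 km; a point is covered iff (Δx)²+(Δy)² ≤ 8² = 64.
  North (15, 9): covers {Zone I, Zone III, Zone V} → 570
  South (14, 14): covers {Zone I, Zone III, Zone VII} → 580
  East (15, 7): covers {Zone I, Zone III, Zone V} → 570
Maximum coverage at South: 580 clients per week.

South, covering 580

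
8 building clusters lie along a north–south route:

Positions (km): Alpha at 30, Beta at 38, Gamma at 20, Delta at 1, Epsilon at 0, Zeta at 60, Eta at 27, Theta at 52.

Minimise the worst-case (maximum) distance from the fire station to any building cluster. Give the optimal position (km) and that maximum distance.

The 1-center on a line is the midpoint of the two extreme points: leftmost at 0, rightmost at 60.
Optimal location = (0 + 60)/2 = 30; maximum distance = (60 − 0)/2 = 30.

location 30, max distance 30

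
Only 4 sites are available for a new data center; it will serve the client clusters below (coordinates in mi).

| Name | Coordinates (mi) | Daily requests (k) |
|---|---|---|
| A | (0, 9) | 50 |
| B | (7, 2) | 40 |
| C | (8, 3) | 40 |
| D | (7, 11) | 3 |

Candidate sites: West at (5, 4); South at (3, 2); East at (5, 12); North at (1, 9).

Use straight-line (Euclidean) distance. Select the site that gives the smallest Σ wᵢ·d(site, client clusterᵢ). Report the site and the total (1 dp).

West, total 615.0 mi

Total weighted distance at each candidate:
  West (5, 4): total = 615.0
  South (3, 2): total = 774.3
  East (5, 12): total = 1085.7
  North (1, 9): total = 806.5
Minimum is at West with total 615.0 mi.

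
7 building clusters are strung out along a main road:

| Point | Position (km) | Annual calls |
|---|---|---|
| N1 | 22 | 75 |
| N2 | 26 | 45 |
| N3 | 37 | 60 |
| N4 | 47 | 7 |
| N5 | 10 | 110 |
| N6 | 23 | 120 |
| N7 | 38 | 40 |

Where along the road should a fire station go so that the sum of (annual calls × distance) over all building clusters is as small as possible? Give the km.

x = 23

For a sum of weighted absolute distances on a line, the optimum is the weighted median (not the mean). Total weight W = 457; half-weight = 228.5.
Sort by position and accumulate weight:
  km 10 (N5, w=110) → cum 110
  km 22 (N1, w=75) → cum 185
  km 23 (N6, w=120) → cum 305  ≥ 228.5 → median here
  km 26 (N2, w=45) → cum 350
  km 37 (N3, w=60) → cum 410
  km 38 (N7, w=40) → cum 450
  km 47 (N4, w=7) → cum 457
Optimal location: km 23.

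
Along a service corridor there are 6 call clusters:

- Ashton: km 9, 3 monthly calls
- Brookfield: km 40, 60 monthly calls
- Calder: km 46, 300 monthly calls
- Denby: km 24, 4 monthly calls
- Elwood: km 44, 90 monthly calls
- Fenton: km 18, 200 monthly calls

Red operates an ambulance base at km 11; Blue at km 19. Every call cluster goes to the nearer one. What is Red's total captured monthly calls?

3

The indifferent point is the midpoint (11+19)/2 = 15; call clusters left of it (closer to Red at 11) go to Red, those right go to Blue.
  Ashton at 9 (w=3) → Red
  Fenton at 18 (w=200) → Blue
  Denby at 24 (w=4) → Blue
  Brookfield at 40 (w=60) → Blue
  Elwood at 44 (w=90) → Blue
  Calder at 46 (w=300) → Blue
Red captures 3; Blue captures 654.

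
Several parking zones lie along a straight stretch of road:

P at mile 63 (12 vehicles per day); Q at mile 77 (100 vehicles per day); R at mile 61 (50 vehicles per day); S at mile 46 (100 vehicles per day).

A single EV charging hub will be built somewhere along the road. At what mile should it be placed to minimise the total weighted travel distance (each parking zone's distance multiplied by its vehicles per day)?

x = 61

For a sum of weighted absolute distances on a line, the optimum is the weighted median (not the mean). Total weight W = 262; half-weight = 131.
Sort by position and accumulate weight:
  mile 46 (S, w=100) → cum 100
  mile 61 (R, w=50) → cum 150  ≥ 131 → median here
  mile 63 (P, w=12) → cum 162
  mile 77 (Q, w=100) → cum 262
Optimal location: mile 61.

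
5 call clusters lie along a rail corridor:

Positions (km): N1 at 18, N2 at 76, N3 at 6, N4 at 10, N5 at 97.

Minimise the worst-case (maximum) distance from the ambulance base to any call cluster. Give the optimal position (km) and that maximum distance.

The 1-center on a line is the midpoint of the two extreme points: leftmost at 6, rightmost at 97.
Optimal location = (6 + 97)/2 = 51.5; maximum distance = (97 − 6)/2 = 45.5.

location 51.5, max distance 45.5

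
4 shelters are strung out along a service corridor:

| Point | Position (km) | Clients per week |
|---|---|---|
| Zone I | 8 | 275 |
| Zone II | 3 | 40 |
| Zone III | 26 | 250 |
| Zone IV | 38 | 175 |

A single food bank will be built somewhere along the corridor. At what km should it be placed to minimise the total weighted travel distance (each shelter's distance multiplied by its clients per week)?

x = 26

For a sum of weighted absolute distances on a line, the optimum is the weighted median (not the mean). Total weight W = 740; half-weight = 370.
Sort by position and accumulate weight:
  km 3 (Zone II, w=40) → cum 40
  km 8 (Zone I, w=275) → cum 315
  km 26 (Zone III, w=250) → cum 565  ≥ 370 → median here
  km 38 (Zone IV, w=175) → cum 740
Optimal location: km 26.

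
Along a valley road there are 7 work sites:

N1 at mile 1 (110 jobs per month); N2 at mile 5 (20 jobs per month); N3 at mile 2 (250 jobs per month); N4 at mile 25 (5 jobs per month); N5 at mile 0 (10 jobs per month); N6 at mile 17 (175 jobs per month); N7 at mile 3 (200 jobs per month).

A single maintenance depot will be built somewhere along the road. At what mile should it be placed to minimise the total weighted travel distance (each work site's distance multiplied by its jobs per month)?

For a sum of weighted absolute distances on a line, the optimum is the weighted median (not the mean). Total weight W = 770; half-weight = 385.
Sort by position and accumulate weight:
  mile 0 (N5, w=10) → cum 10
  mile 1 (N1, w=110) → cum 120
  mile 2 (N3, w=250) → cum 370
  mile 3 (N7, w=200) → cum 570  ≥ 385 → median here
  mile 5 (N2, w=20) → cum 590
  mile 17 (N6, w=175) → cum 765
  mile 25 (N4, w=5) → cum 770
Optimal location: mile 3.

x = 3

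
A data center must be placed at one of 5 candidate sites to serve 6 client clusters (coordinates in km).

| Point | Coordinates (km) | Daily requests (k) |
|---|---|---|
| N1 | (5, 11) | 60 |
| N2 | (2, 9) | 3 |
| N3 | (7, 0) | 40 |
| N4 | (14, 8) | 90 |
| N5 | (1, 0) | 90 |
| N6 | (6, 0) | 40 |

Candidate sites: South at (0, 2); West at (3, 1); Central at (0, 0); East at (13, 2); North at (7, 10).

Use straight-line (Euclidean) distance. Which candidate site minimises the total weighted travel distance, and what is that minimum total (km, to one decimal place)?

Total weighted distance at each candidate:
  South (0, 2): total = 2755.9
  West (3, 1): total = 2302.2
  Central (0, 0): total = 2813.8
  East (13, 2): total = 2948.1
  North (7, 10): total = 2656.2
Minimum is at West with total 2302.2 km.

West, total 2302.2 km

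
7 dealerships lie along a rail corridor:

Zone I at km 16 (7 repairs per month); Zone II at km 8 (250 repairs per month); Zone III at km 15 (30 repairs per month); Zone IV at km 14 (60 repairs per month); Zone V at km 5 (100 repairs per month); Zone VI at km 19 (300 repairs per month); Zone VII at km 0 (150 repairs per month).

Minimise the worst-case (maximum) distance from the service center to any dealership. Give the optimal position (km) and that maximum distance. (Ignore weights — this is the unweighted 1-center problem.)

location 9.5, max distance 9.5

The 1-center on a line is the midpoint of the two extreme points: leftmost at 0, rightmost at 19.
Optimal location = (0 + 19)/2 = 9.5; maximum distance = (19 − 0)/2 = 9.5.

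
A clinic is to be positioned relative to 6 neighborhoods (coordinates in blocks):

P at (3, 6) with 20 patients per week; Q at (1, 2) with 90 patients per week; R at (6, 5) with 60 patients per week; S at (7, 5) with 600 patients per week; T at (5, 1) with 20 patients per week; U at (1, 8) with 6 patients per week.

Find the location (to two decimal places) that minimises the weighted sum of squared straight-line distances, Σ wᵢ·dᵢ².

The minimiser of Σwᵢ‖p−pᵢ‖² is the weighted centroid p* = (Σwᵢpᵢ)/(Σwᵢ).
Σwᵢ = 796.
Σwᵢxᵢ = 20·3 + 90·1 + 60·6 + 600·7 + 20·5 + 6·1 = 4816.
Σwᵢyᵢ = 20·6 + 90·2 + 60·5 + 600·5 + 20·1 + 6·8 = 3668.
x* = 4816/796 = 6.05, y* = 3668/796 = 4.61.

(6.05, 4.61)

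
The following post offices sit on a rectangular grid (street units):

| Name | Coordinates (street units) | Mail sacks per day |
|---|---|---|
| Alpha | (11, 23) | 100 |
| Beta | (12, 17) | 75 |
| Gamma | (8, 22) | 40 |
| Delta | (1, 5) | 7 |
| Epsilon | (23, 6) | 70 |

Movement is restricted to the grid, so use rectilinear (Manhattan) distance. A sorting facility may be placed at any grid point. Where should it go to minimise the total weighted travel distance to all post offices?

(11, 17)

Manhattan distance separates: Σwᵢ(|x−xᵢ|+|y−yᵢ|) = Σwᵢ|x−xᵢ| + Σwᵢ|y−yᵢ|, so x and y are optimised independently as 1-D weighted medians.
Total weight W = 292; half = 146.
x-coordinate, sorted with cumulative weight:
  x=1 (Delta, w=7) cum 7
  x=8 (Gamma, w=40) cum 47
  x=11 (Alpha, w=100) cum 147  ← median
  x=12 (Beta, w=75) cum 222
  x=23 (Epsilon, w=70) cum 292
⇒ x* = 11
y-coordinate, sorted with cumulative weight:
  y=5 (Delta, w=7) cum 7
  y=6 (Epsilon, w=70) cum 77
  y=17 (Beta, w=75) cum 152  ← median
  y=22 (Gamma, w=40) cum 192
  y=23 (Alpha, w=100) cum 292
⇒ y* = 17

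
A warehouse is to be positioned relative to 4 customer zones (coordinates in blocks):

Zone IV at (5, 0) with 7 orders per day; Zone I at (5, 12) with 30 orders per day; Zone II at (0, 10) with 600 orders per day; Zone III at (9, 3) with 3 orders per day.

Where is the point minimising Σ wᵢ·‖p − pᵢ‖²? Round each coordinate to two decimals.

(0.33, 9.95)

The minimiser of Σwᵢ‖p−pᵢ‖² is the weighted centroid p* = (Σwᵢpᵢ)/(Σwᵢ).
Σwᵢ = 640.
Σwᵢxᵢ = 7·5 + 30·5 + 600·0 + 3·9 = 212.
Σwᵢyᵢ = 7·0 + 30·12 + 600·10 + 3·3 = 6369.
x* = 212/640 = 0.33, y* = 6369/640 = 9.95.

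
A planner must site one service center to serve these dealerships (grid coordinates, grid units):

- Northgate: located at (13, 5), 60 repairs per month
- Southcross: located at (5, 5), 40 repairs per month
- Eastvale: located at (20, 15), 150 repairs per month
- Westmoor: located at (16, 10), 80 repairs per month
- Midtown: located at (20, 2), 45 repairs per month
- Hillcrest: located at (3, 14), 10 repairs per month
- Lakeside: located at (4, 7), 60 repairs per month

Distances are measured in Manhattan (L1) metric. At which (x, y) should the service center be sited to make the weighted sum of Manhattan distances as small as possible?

Manhattan distance separates: Σwᵢ(|x−xᵢ|+|y−yᵢ|) = Σwᵢ|x−xᵢ| + Σwᵢ|y−yᵢ|, so x and y are optimised independently as 1-D weighted medians.
Total weight W = 445; half = 222.5.
x-coordinate, sorted with cumulative weight:
  x=3 (Hillcrest, w=10) cum 10
  x=4 (Lakeside, w=60) cum 70
  x=5 (Southcross, w=40) cum 110
  x=13 (Northgate, w=60) cum 170
  x=16 (Westmoor, w=80) cum 250  ← median
  x=20 (Eastvale, w=150) cum 400
  x=20 (Midtown, w=45) cum 445
⇒ x* = 16
y-coordinate, sorted with cumulative weight:
  y=2 (Midtown, w=45) cum 45
  y=5 (Northgate, w=60) cum 105
  y=5 (Southcross, w=40) cum 145
  y=7 (Lakeside, w=60) cum 205
  y=10 (Westmoor, w=80) cum 285  ← median
  y=14 (Hillcrest, w=10) cum 295
  y=15 (Eastvale, w=150) cum 445
⇒ y* = 10

(16, 10)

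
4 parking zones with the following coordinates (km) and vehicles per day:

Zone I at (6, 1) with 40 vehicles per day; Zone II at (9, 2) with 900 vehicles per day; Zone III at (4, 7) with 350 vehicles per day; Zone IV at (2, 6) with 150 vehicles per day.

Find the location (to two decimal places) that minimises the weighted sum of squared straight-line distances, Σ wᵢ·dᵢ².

The minimiser of Σwᵢ‖p−pᵢ‖² is the weighted centroid p* = (Σwᵢpᵢ)/(Σwᵢ).
Σwᵢ = 1440.
Σwᵢxᵢ = 40·6 + 900·9 + 350·4 + 150·2 = 10040.
Σwᵢyᵢ = 40·1 + 900·2 + 350·7 + 150·6 = 5190.
x* = 10040/1440 = 6.97, y* = 5190/1440 = 3.60.

(6.97, 3.60)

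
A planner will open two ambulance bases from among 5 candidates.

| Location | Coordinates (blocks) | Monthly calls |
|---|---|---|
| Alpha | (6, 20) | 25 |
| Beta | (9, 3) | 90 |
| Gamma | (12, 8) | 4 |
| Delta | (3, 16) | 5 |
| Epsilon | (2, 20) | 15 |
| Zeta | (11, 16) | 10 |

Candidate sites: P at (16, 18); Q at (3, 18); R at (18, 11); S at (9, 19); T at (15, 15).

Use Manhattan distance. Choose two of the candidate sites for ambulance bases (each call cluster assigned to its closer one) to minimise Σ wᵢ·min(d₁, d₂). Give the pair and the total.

Evaluate every pair (each demand assigned to the nearer of the two):
  {Q, S}: total = 1701
  {R, S}: total = 1791
  {S, T}: total = 1795
  {P, S}: total = 1811
  {Q, R}: total = 1846
  {Q, T}: total = 1890
  {P, Q}: total = 2196
  {P, R}: total = 2251
  {R, T}: total = 2301
  {P, T}: total = 2315
Best pair: {Q, S} with total 1701.

{Q, S}, total 1701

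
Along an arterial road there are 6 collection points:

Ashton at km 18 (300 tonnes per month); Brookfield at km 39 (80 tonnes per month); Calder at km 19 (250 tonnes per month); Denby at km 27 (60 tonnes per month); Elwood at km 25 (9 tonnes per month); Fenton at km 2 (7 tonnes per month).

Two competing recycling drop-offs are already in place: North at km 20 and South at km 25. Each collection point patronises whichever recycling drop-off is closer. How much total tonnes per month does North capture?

557

The indifferent point is the midpoint (20+25)/2 = 22.5; collection points left of it (closer to North at 20) go to North, those right go to South.
  Fenton at 2 (w=7) → North
  Ashton at 18 (w=300) → North
  Calder at 19 (w=250) → North
  Elwood at 25 (w=9) → South
  Denby at 27 (w=60) → South
  Brookfield at 39 (w=80) → South
North captures 557; South captures 149.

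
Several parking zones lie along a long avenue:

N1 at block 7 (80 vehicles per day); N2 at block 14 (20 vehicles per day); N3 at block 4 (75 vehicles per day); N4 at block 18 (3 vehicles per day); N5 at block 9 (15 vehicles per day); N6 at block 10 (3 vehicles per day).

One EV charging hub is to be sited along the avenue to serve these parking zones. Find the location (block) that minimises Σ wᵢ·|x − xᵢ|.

x = 7

For a sum of weighted absolute distances on a line, the optimum is the weighted median (not the mean). Total weight W = 196; half-weight = 98.
Sort by position and accumulate weight:
  block 4 (N3, w=75) → cum 75
  block 7 (N1, w=80) → cum 155  ≥ 98 → median here
  block 9 (N5, w=15) → cum 170
  block 10 (N6, w=3) → cum 173
  block 14 (N2, w=20) → cum 193
  block 18 (N4, w=3) → cum 196
Optimal location: block 7.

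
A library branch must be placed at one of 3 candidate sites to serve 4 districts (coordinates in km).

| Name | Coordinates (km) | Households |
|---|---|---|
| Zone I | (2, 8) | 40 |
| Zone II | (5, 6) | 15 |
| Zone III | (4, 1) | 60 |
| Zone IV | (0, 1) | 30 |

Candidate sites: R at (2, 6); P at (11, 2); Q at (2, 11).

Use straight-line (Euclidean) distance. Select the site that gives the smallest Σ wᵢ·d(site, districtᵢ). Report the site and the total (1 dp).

R, total 609.7 km

Total weighted distance at each candidate:
  R (2, 6): total = 609.7
  P (11, 2): total = 1296.5
  Q (2, 11): total = 1125.3
Minimum is at R with total 609.7 km.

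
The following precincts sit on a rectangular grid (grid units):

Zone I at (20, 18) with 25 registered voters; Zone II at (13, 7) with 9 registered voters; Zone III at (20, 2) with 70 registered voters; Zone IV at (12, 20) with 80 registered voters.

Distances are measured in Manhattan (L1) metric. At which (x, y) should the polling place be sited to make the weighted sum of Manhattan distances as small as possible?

Manhattan distance separates: Σwᵢ(|x−xᵢ|+|y−yᵢ|) = Σwᵢ|x−xᵢ| + Σwᵢ|y−yᵢ|, so x and y are optimised independently as 1-D weighted medians.
Total weight W = 184; half = 92.
x-coordinate, sorted with cumulative weight:
  x=12 (Zone IV, w=80) cum 80
  x=13 (Zone II, w=9) cum 89
  x=20 (Zone I, w=25) cum 114  ← median
  x=20 (Zone III, w=70) cum 184
⇒ x* = 20
y-coordinate, sorted with cumulative weight:
  y=2 (Zone III, w=70) cum 70
  y=7 (Zone II, w=9) cum 79
  y=18 (Zone I, w=25) cum 104  ← median
  y=20 (Zone IV, w=80) cum 184
⇒ y* = 18

(20, 18)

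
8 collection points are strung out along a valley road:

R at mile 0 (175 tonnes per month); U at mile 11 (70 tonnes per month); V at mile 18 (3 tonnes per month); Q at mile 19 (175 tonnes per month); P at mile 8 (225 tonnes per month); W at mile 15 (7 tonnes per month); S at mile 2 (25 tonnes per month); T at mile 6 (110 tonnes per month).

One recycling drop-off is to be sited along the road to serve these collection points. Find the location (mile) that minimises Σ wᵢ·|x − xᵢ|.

For a sum of weighted absolute distances on a line, the optimum is the weighted median (not the mean). Total weight W = 790; half-weight = 395.
Sort by position and accumulate weight:
  mile 0 (R, w=175) → cum 175
  mile 2 (S, w=25) → cum 200
  mile 6 (T, w=110) → cum 310
  mile 8 (P, w=225) → cum 535  ≥ 395 → median here
  mile 11 (U, w=70) → cum 605
  mile 15 (W, w=7) → cum 612
  mile 18 (V, w=3) → cum 615
  mile 19 (Q, w=175) → cum 790
Optimal location: mile 8.

x = 8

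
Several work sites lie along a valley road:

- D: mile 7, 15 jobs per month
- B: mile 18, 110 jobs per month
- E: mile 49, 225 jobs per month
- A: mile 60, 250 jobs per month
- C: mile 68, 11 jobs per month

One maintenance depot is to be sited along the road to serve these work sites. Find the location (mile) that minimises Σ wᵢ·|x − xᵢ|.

x = 49

For a sum of weighted absolute distances on a line, the optimum is the weighted median (not the mean). Total weight W = 611; half-weight = 305.5.
Sort by position and accumulate weight:
  mile 7 (D, w=15) → cum 15
  mile 18 (B, w=110) → cum 125
  mile 49 (E, w=225) → cum 350  ≥ 305.5 → median here
  mile 60 (A, w=250) → cum 600
  mile 68 (C, w=11) → cum 611
Optimal location: mile 49.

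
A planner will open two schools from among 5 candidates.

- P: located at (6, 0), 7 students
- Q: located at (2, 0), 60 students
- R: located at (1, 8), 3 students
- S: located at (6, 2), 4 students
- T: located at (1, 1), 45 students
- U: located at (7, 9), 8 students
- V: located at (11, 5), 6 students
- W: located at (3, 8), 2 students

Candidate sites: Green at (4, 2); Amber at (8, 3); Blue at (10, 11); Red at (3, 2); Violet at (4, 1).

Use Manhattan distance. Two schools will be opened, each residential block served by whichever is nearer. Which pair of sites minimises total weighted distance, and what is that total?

{Blue, Violet}, total 476

Evaluate every pair (each demand assigned to the nearer of the two):
  {Blue, Violet}: total = 476
  {Amber, Violet}: total = 480
  {Blue, Red}: total = 480
  {Amber, Red}: total = 484
  {Green, Violet}: total = 525
  {Green, Red}: total = 527
  {Red, Violet}: total = 538
  {Green, Blue}: total = 579
  {Green, Amber}: total = 583
  {Amber, Blue}: total = 1118
Best pair: {Blue, Violet} with total 476.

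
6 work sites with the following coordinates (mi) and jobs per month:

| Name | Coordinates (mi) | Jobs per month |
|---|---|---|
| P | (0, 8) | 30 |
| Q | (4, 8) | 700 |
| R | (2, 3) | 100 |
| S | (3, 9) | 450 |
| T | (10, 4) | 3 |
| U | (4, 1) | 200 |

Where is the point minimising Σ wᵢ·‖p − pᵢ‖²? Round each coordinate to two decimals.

The minimiser of Σwᵢ‖p−pᵢ‖² is the weighted centroid p* = (Σwᵢpᵢ)/(Σwᵢ).
Σwᵢ = 1483.
Σwᵢxᵢ = 30·0 + 700·4 + 100·2 + 450·3 + 3·10 + 200·4 = 5180.
Σwᵢyᵢ = 30·8 + 700·8 + 100·3 + 450·9 + 3·4 + 200·1 = 10402.
x* = 5180/1483 = 3.49, y* = 10402/1483 = 7.01.

(3.49, 7.01)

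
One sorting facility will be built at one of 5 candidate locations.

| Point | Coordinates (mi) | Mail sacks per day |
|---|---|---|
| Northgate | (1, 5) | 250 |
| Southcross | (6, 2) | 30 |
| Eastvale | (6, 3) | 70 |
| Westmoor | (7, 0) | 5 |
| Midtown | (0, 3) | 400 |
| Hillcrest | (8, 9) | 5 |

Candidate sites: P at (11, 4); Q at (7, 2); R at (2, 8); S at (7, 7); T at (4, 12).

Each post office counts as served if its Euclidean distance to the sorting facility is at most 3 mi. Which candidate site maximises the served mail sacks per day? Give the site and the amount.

Coverage radius r = 3 mi; a point is covered iff (Δx)²+(Δy)² ≤ 3² = 9.
  P (11, 4): covers {none} → 0
  Q (7, 2): covers {Southcross, Eastvale, Westmoor} → 105
  R (2, 8): covers {none} → 0
  S (7, 7): covers {Hillcrest} → 5
  T (4, 12): covers {none} → 0
Maximum coverage at Q: 105 mail sacks per day.

Q, covering 105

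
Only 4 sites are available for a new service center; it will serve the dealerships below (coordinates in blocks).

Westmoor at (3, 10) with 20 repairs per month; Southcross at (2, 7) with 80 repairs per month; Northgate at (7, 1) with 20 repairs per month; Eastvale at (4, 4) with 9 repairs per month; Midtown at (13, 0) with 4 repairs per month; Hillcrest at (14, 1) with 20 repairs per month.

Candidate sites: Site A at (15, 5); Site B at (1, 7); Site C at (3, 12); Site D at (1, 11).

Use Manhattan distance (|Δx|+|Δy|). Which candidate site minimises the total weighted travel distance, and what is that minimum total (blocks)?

Site B, total 930 blocks

Total weighted distance at each candidate:
  Site A (15, 5): total = 2016
  Site B (1, 7): total = 930
  Site C (3, 12): total = 1429
  Site D (1, 11): total = 1422
Minimum is at Site B with total 930 blocks.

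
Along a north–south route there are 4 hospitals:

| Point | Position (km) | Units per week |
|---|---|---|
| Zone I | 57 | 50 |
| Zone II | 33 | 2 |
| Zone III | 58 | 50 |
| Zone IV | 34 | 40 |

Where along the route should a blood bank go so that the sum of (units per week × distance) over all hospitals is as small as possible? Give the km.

For a sum of weighted absolute distances on a line, the optimum is the weighted median (not the mean). Total weight W = 142; half-weight = 71.
Sort by position and accumulate weight:
  km 33 (Zone II, w=2) → cum 2
  km 34 (Zone IV, w=40) → cum 42
  km 57 (Zone I, w=50) → cum 92  ≥ 71 → median here
  km 58 (Zone III, w=50) → cum 142
Optimal location: km 57.

x = 57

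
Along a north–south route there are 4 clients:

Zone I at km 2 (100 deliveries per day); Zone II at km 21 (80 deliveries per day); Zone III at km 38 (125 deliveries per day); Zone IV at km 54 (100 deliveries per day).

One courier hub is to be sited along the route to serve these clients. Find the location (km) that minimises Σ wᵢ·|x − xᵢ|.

x = 38

For a sum of weighted absolute distances on a line, the optimum is the weighted median (not the mean). Total weight W = 405; half-weight = 202.5.
Sort by position and accumulate weight:
  km 2 (Zone I, w=100) → cum 100
  km 21 (Zone II, w=80) → cum 180
  km 38 (Zone III, w=125) → cum 305  ≥ 202.5 → median here
  km 54 (Zone IV, w=100) → cum 405
Optimal location: km 38.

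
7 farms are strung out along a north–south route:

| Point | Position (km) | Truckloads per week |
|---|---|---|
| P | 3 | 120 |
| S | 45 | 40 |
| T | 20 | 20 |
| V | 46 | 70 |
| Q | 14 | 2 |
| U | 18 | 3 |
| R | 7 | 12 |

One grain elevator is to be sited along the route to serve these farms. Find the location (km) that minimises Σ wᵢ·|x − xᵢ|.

x = 14

For a sum of weighted absolute distances on a line, the optimum is the weighted median (not the mean). Total weight W = 267; half-weight = 133.5.
Sort by position and accumulate weight:
  km 3 (P, w=120) → cum 120
  km 7 (R, w=12) → cum 132
  km 14 (Q, w=2) → cum 134  ≥ 133.5 → median here
  km 18 (U, w=3) → cum 137
  km 20 (T, w=20) → cum 157
  km 45 (S, w=40) → cum 197
  km 46 (V, w=70) → cum 267
Optimal location: km 14.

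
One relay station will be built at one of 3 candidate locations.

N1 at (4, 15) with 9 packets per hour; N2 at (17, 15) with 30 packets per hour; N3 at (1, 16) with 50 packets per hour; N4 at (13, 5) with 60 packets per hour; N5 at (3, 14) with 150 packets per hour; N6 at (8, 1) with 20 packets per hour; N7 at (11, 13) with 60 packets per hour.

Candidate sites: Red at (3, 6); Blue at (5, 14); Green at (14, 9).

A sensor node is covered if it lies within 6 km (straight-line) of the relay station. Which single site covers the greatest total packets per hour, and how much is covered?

Blue, covering 209

Coverage radius r = 6 km; a point is covered iff (Δx)²+(Δy)² ≤ 6² = 36.
  Red (3, 6): covers {none} → 0
  Blue (5, 14): covers {N1, N3, N5} → 209
  Green (14, 9): covers {N4, N7} → 120
Maximum coverage at Blue: 209 packets per hour.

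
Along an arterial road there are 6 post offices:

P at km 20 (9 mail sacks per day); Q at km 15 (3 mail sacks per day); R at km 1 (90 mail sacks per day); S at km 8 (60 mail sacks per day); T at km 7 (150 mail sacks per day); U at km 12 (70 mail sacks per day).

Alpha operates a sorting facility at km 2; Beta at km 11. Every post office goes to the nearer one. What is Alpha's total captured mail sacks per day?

The indifferent point is the midpoint (2+11)/2 = 6.5; post offices left of it (closer to Alpha at 2) go to Alpha, those right go to Beta.
  R at 1 (w=90) → Alpha
  T at 7 (w=150) → Beta
  S at 8 (w=60) → Beta
  U at 12 (w=70) → Beta
  Q at 15 (w=3) → Beta
  P at 20 (w=9) → Beta
Alpha captures 90; Beta captures 292.

90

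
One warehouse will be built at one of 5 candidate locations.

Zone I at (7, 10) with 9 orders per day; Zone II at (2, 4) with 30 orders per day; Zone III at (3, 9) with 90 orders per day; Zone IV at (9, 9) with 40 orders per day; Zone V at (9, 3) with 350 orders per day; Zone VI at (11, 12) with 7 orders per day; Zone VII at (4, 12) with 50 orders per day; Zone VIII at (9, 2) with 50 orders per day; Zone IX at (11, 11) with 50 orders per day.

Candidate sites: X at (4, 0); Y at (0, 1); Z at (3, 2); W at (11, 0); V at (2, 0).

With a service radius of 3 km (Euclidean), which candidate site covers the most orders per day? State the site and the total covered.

W, covering 50

Coverage radius r = 3 km; a point is covered iff (Δx)²+(Δy)² ≤ 3² = 9.
  X (4, 0): covers {none} → 0
  Y (0, 1): covers {none} → 0
  Z (3, 2): covers {Zone II} → 30
  W (11, 0): covers {Zone VIII} → 50
  V (2, 0): covers {none} → 0
Maximum coverage at W: 50 orders per day.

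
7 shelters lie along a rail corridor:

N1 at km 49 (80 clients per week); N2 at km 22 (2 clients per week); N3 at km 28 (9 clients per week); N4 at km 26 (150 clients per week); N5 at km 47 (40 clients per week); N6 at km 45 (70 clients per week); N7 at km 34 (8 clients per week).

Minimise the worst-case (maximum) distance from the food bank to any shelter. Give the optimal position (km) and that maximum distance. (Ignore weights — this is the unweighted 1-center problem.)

The 1-center on a line is the midpoint of the two extreme points: leftmost at 22, rightmost at 49.
Optimal location = (22 + 49)/2 = 35.5; maximum distance = (49 − 22)/2 = 13.5.

location 35.5, max distance 13.5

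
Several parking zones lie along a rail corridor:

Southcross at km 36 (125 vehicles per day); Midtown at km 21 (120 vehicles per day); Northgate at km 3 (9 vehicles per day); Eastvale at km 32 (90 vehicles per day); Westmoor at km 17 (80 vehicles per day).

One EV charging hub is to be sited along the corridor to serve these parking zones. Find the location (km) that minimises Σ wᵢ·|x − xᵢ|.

For a sum of weighted absolute distances on a line, the optimum is the weighted median (not the mean). Total weight W = 424; half-weight = 212.
Sort by position and accumulate weight:
  km 3 (Northgate, w=9) → cum 9
  km 17 (Westmoor, w=80) → cum 89
  km 21 (Midtown, w=120) → cum 209
  km 32 (Eastvale, w=90) → cum 299  ≥ 212 → median here
  km 36 (Southcross, w=125) → cum 424
Optimal location: km 32.

x = 32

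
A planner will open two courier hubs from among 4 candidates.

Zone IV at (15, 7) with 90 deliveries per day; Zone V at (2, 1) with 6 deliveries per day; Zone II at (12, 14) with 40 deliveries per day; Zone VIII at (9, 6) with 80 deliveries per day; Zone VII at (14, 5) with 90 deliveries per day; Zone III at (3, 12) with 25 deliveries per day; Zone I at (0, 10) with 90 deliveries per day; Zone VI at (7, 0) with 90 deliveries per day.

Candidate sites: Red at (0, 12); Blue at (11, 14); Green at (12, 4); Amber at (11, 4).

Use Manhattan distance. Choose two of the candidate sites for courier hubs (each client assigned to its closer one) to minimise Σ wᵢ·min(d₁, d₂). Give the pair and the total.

Evaluate every pair (each demand assigned to the nearer of the two):
  {Red, Green}: total = 2753
  {Red, Amber}: total = 2797
  {Blue, Green}: total = 3738
  {Blue, Amber}: total = 3742
  {Green, Amber}: total = 4252
  {Red, Blue}: total = 4863
Best pair: {Red, Green} with total 2753.

{Red, Green}, total 2753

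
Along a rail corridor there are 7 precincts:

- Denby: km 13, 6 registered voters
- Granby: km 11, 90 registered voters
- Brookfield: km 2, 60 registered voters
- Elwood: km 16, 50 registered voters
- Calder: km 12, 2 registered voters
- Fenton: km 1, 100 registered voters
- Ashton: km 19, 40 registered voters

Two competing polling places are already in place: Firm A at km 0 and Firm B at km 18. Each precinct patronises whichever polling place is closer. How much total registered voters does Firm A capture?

The indifferent point is the midpoint (0+18)/2 = 9; precincts left of it (closer to Firm A at 0) go to Firm A, those right go to Firm B.
  Fenton at 1 (w=100) → Firm A
  Brookfield at 2 (w=60) → Firm A
  Granby at 11 (w=90) → Firm B
  Calder at 12 (w=2) → Firm B
  Denby at 13 (w=6) → Firm B
  Elwood at 16 (w=50) → Firm B
  Ashton at 19 (w=40) → Firm B
Firm A captures 160; Firm B captures 188.

160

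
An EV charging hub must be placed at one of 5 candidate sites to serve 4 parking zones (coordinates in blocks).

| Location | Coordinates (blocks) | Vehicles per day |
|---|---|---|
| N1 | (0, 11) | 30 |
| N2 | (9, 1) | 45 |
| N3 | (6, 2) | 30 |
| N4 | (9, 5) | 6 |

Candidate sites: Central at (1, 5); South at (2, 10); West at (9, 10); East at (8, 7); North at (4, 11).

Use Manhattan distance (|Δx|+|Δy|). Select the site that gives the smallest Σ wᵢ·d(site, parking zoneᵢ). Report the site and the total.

Total weighted distance at each candidate:
  Central (1, 5): total = 1038
  South (2, 10): total = 1242
  West (9, 10): total = 1065
  East (8, 7): total = 903
  North (4, 11): total = 1191
Minimum is at East with total 903 blocks.

East, total 903 blocks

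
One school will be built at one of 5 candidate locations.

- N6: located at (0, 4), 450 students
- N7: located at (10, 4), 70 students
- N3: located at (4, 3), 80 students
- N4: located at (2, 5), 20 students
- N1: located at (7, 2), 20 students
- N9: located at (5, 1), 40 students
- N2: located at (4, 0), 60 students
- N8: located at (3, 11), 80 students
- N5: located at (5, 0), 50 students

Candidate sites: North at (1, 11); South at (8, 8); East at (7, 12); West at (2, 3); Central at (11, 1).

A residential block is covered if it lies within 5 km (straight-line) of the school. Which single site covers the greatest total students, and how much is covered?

West, covering 700

Coverage radius r = 5 km; a point is covered iff (Δx)²+(Δy)² ≤ 5² = 25.
  North (1, 11): covers {N8} → 80
  South (8, 8): covers {N7} → 70
  East (7, 12): covers {N8} → 80
  West (2, 3): covers {N6, N3, N4, N9, N2, N5} → 700
  Central (11, 1): covers {N7, N1} → 90
Maximum coverage at West: 700 students.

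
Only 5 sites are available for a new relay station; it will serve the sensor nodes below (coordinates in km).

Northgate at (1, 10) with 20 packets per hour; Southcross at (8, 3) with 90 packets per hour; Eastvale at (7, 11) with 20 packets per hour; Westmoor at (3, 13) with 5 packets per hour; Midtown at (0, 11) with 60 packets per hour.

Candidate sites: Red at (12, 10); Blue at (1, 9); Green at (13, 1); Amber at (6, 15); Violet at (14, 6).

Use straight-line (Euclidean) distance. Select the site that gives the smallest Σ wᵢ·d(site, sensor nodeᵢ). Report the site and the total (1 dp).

Blue, total 1132.8 km

Total weighted distance at each candidate:
  Red (12, 10): total = 1817.5
  Blue (1, 9): total = 1132.8
  Green (13, 1): total = 2080.1
  Amber (6, 15): total = 1769.5
  Violet (14, 6): total = 2005.0
Minimum is at Blue with total 1132.8 km.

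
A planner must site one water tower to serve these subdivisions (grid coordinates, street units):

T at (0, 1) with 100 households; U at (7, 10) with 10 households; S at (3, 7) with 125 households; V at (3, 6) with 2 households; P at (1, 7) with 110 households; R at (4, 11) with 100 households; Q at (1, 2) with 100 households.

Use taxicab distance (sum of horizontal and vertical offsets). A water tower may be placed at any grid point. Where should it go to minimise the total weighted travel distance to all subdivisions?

Manhattan distance separates: Σwᵢ(|x−xᵢ|+|y−yᵢ|) = Σwᵢ|x−xᵢ| + Σwᵢ|y−yᵢ|, so x and y are optimised independently as 1-D weighted medians.
Total weight W = 547; half = 273.5.
x-coordinate, sorted with cumulative weight:
  x=0 (T, w=100) cum 100
  x=1 (P, w=110) cum 210
  x=1 (Q, w=100) cum 310  ← median
  x=3 (S, w=125) cum 435
  x=3 (V, w=2) cum 437
  x=4 (R, w=100) cum 537
  x=7 (U, w=10) cum 547
⇒ x* = 1
y-coordinate, sorted with cumulative weight:
  y=1 (T, w=100) cum 100
  y=2 (Q, w=100) cum 200
  y=6 (V, w=2) cum 202
  y=7 (S, w=125) cum 327  ← median
  y=7 (P, w=110) cum 437
  y=10 (U, w=10) cum 447
  y=11 (R, w=100) cum 547
⇒ y* = 7

(1, 7)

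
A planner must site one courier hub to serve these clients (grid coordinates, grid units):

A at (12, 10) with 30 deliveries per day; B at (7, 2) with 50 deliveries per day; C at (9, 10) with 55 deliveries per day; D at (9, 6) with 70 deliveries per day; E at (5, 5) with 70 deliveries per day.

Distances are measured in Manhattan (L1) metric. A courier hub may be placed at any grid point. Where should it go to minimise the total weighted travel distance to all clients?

Manhattan distance separates: Σwᵢ(|x−xᵢ|+|y−yᵢ|) = Σwᵢ|x−xᵢ| + Σwᵢ|y−yᵢ|, so x and y are optimised independently as 1-D weighted medians.
Total weight W = 275; half = 137.5.
x-coordinate, sorted with cumulative weight:
  x=5 (E, w=70) cum 70
  x=7 (B, w=50) cum 120
  x=9 (C, w=55) cum 175  ← median
  x=9 (D, w=70) cum 245
  x=12 (A, w=30) cum 275
⇒ x* = 9
y-coordinate, sorted with cumulative weight:
  y=2 (B, w=50) cum 50
  y=5 (E, w=70) cum 120
  y=6 (D, w=70) cum 190  ← median
  y=10 (A, w=30) cum 220
  y=10 (C, w=55) cum 275
⇒ y* = 6

(9, 6)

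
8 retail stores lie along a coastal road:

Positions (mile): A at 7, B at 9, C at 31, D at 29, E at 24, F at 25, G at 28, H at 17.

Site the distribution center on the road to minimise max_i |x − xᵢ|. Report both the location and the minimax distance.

The 1-center on a line is the midpoint of the two extreme points: leftmost at 7, rightmost at 31.
Optimal location = (7 + 31)/2 = 19; maximum distance = (31 − 7)/2 = 12.

location 19, max distance 12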